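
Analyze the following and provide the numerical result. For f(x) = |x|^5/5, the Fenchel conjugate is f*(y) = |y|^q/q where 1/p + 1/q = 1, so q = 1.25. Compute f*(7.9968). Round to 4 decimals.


The conjugate exponent q satisfies 1/p + 1/q = 1.
p = 5, so q = 5/(5 - 1) = 1.25
|y|^q = 7.9968^1.25 = 13.4476
f*(7.9968) = 13.4476 / 1.25 = 10.7581


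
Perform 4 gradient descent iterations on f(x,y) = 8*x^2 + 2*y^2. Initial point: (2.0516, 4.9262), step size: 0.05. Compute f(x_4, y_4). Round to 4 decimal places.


Gradient descent on f(x,y) = 8*x^2 + 2*y^2.
Starting point: (2.0516, 4.9262), alpha = 0.05
Step 1: grad_x = 2*8*2.0516 = 32.8256, grad_y = 2*2*4.9262 = 19.7048
  x_1 = 2.0516 - 0.05*32.8256 = 0.4103
  y_1 = 4.9262 - 0.05*19.7048 = 3.941
Step 2: grad_x = 2*8*0.4103 = 6.5651, grad_y = 2*2*3.941 = 15.7638
  x_2 = 0.4103 - 0.05*6.5651 = 0.0821
  y_2 = 3.941 - 0.05*15.7638 = 3.1528
Step 3: grad_x = 2*8*0.0821 = 1.313, grad_y = 2*2*3.1528 = 12.6111
  x_3 = 0.0821 - 0.05*1.313 = 0.0164
  y_3 = 3.1528 - 0.05*12.6111 = 2.5222
Step 4: grad_x = 2*8*0.0164 = 0.2626, grad_y = 2*2*2.5222 = 10.0889
  x_4 = 0.0164 - 0.05*0.2626 = 0.0033
  y_4 = 2.5222 - 0.05*10.0889 = 2.0178
f(0.0033, 2.0178) = 8*0.0033^2 + 2*2.0178^2 = 8.1429


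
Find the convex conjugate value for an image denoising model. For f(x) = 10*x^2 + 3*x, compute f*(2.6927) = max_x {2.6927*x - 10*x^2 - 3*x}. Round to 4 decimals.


f*(y) = sup_x {y*x - a*x^2 - b*x} = sup_x {(y-b)*x - a*x^2}
FOC: (y - b) - 2a*x = 0 => x* = (y - b)/(2a)
x* = (2.6927 - 3)/(2*10) = -0.0154
f*(2.6927) = (y-b)^2/(4a) = (2.6927 - 3)^2/(4*10)
= 0.0944/40 = 0.0024


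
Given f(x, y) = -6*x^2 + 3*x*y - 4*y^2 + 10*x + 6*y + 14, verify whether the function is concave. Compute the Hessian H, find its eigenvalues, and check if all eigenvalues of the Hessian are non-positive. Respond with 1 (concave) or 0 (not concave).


The Hessian of f(x,y) = -6*x^2 + 3*x*y - 4*y^2 + 10*x + 6*y + 14 is:
H = [[-12, 3], [3, -8]]
Trace = -12 - 8 = -20
Determinant = -12*-8 - (3)^2 = 87
Discriminant = (-20)^2 - 4*87 = 52.0
Eigenvalues: lambda_1 = -13.6056, lambda_2 = -6.3944
The function is concave.

1


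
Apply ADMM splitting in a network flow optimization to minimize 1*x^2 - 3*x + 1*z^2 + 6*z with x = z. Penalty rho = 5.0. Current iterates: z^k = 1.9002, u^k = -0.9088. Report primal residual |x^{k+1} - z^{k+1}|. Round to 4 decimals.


ADMM iteration with rho = 5.0, z^k = 1.9002, u^k = -0.9088
Step 1: x-update.
Minimize 1*x^2 - 3*x + (5.0/2)*(x - 1.9002 - 0.9088)^2
FOC: (2*1 + 5.0)*x = 3 + 5.0*(1.9002 + 0.9088)
x^{k+1} = 2.435
Step 2: z-update.
Minimize 1*z^2 + 6*z + (5.0/2)*(2.435 - z - 0.9088)^2
FOC: (2*1 + 5.0)*z = -6 + 5.0*(2.435 - 0.9088)
z^{k+1} = 0.233
Step 3: u-update.
u^{k+1} = -0.9088 + 2.435 - 0.233 = 1.2932
Step 4: Primal residual = |2.435 - 0.233| = 2.202


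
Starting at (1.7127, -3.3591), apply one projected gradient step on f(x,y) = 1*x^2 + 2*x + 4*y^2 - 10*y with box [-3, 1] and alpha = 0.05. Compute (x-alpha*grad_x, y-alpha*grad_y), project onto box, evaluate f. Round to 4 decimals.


Step 1: Compute gradient at (1.7127, -3.3591).
grad_x = 2*1*1.7127 + 2 = 5.4254
grad_y = 2*4*-3.3591 - 10 = -36.8728
Step 2: Gradient step.
x_raw = 1.7127 - 0.05*5.4254 = 1.4414
y_raw = -3.3591 - 0.05*-36.8728 = -1.5155
Step 3: Project onto [-3, 1].
x_proj = clip(1.4414) = 1.0
y_proj = clip(-1.5155) = -1.5155
Step 4: Evaluate f.
f(1.0, -1.5155) = 27.3411


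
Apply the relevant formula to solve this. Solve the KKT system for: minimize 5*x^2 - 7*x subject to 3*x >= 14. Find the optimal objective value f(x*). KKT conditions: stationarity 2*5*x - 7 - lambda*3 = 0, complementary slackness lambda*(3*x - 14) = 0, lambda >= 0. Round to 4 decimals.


Step 1: Try lambda = 0 (constraint inactive).
x_unc = 7/(2*5) = 0.7
Check: 3*0.7 = 2.1 < 14 -- violated!
Step 2: Constraint must be active: 3*x = 14
x* = 14/3 = 4.6667 (rounded; the exact value 14/3 is used below)
lambda = (2*5*(14/3) - 7)/3 = 13.2222
Step 3: Compute optimal value.
f(x*) = 5*(14/3)^2 - 7*(14/3) = 76.2222


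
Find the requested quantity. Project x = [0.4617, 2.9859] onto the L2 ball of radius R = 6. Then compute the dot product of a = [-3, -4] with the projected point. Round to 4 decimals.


Step 1: Compute ||x|| (intermediates to 6 decimals).
||x|| = sqrt(0.4617^2 + 2.9859^2) = 3.021385
Step 2: Project.
Since ||x|| <= R, proj = x (no scaling needed).
proj(x) = [0.4617, 2.9859]
Step 3: Dot product.
a^T * proj(x) = -3*0.4617 - 4*2.9859 = -13.3287


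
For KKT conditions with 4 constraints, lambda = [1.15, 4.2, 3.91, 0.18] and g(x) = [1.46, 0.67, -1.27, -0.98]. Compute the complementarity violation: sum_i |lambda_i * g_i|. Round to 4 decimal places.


KKT complementary slackness check:
lambda_1 * g_1 = 1.15 * 1.46 = 1.679
lambda_2 * g_2 = 4.2 * 0.67 = 2.814
lambda_3 * g_3 = 3.91 * -1.27 = -4.9657
lambda_4 * g_4 = 0.18 * -0.98 = -0.1764
Total violation = 1.679 + 2.814 + 4.9657 + 0.1764 = 9.6351


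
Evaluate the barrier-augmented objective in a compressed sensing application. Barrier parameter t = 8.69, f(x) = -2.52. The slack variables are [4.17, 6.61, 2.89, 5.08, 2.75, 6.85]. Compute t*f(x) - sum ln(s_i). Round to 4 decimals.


Step 1: Compute log-barrier.
ln values: [1.4279, 1.8886, 1.0613, 1.6253, 1.0116, 1.9242]
phi = -(1.4279 + 1.8886 + 1.0613 + 1.6253 + 1.0116 + 1.9242) = -8.9389
Step 2: Compute augmented objective.
t*f(x) = 8.69*-2.52 = -21.8988
Total = -21.8988 - 8.9389 = -30.8377


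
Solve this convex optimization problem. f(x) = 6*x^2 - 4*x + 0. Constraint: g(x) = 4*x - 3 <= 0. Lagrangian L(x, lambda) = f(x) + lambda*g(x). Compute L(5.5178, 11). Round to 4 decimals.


Step 1: Evaluate f(x).
f(5.5178) = 6*5.5178^2 - 4*5.5178 + 0 = 160.6055
Step 2: Evaluate g(x).
g(5.5178) = 4*5.5178 - 3 = 19.0712
Step 3: Compute Lagrangian.
L = 160.6055 + 11*19.0712 = 370.3887


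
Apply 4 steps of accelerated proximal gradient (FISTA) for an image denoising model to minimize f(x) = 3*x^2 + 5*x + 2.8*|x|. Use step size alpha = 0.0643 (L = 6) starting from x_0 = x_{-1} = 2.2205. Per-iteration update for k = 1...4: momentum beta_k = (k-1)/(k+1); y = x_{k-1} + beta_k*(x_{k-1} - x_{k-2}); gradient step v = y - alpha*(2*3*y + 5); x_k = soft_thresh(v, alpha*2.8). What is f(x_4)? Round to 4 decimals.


FISTA on f(x) = 3*x^2 + 5*x + 2.8*|x|
L = 6, alpha = 0.0643
Iteration 1: beta = 0.0, y = 2.2205 + 0.0*(2.2205 - 2.2205) = 2.2205
  grad(y) = 18.323, v = y - alpha*grad = 1.0423
  prox(v) = soft_thresh(1.0423, 0.18) = 0.8623
Iteration 2: beta = 0.3333, y = 0.8623 + 0.3333*(0.8623 - 2.2205) = 0.4096
  grad(y) = 7.4573, v = y - alpha*grad = -0.07
  prox(v) = soft_thresh(-0.07, 0.18) = 0.0
Iteration 3: beta = 0.5, y = 0.0 + 0.5*(0.0 - 0.8623) = -0.4311
  grad(y) = 2.4131, v = y - alpha*grad = -0.5863
  prox(v) = soft_thresh(-0.5863, 0.18) = -0.4063
Iteration 4: beta = 0.6, y = -0.4063 + 0.6*(-0.4063 - 0.0) = -0.65
  grad(y) = 1.0998, v = y - alpha*grad = -0.7207
  prox(v) = soft_thresh(-0.7207, 0.18) = -0.5407
f(x_4) = 3*(-0.5407)^2 + 5*(-0.5407) + 2.8*|-0.5407| = -0.3125


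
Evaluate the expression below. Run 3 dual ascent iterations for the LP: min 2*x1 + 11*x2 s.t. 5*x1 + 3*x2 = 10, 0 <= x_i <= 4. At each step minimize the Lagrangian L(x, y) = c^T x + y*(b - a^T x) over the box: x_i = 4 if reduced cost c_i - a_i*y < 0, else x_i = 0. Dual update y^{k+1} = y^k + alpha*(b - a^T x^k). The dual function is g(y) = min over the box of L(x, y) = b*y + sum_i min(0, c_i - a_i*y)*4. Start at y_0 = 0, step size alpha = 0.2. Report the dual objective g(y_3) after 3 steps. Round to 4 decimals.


Dual ascent for LP: min 2*x1 + 11*x2, 5*x1 + 3*x2 = 10, 0 <= x_i <= 4
Step 1: y^k = 0.0, reduced costs: (2.0, 11.0)
  x^k = (0.0, 0.0), subgradient = b - a^T x = 10.0
  y^{k+1} = 0.0 + 0.2*10.0 = 2.0
Step 2: y^k = 2.0, reduced costs: (-8.0, 5.0)
  x^k = (4.0, 0.0), subgradient = b - a^T x = -10.0
  y^{k+1} = 2.0 + 0.2*-10.0 = 0.0
Step 3: y^k = 0.0, reduced costs: (2.0, 11.0)
  x^k = (0.0, 0.0), subgradient = b - a^T x = 10.0
  y^{k+1} = 0.0 + 0.2*10.0 = 2.0
Dual objective at y_3 = 2.0: reduced costs (-8.0, 5.0), box minimizer x = (4.0, 0.0)
g(y_3) = b*y + (c1 - a1*y)*x1 + (c2 - a2*y)*x2 = 10*2.0 + (-8.0)*4.0 + 5.0*0.0 = 20.0 - 32.0 + 0.0 = -12.0


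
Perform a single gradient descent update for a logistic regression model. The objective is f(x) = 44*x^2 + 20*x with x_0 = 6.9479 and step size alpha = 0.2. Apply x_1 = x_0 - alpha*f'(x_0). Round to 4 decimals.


We compute the gradient at x_0 and apply the update.
f'(x) = 88*x + 20
f'(6.9479) = 88*6.9479 + 20 = 631.4152
x_1 = 6.9479 - 0.2*631.4152 = -119.3351


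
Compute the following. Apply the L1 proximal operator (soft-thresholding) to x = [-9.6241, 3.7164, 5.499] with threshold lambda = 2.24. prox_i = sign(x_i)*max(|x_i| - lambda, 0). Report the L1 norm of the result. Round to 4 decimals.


Soft-thresholding with lambda = 2.24:
prox(-9.6241) = sign(-9.6241)*max(|-9.6241| - 2.24, 0) = -7.3841
prox(3.7164) = sign(3.7164)*max(|3.7164| - 2.24, 0) = 1.4764
prox(5.499) = sign(5.499)*max(|5.499| - 2.24, 0) = 3.259
prox(x) = [-7.3841, 1.4764, 3.259]
||prox(x)||_1 = 7.3841 + 1.4764 + 3.259 = 12.1195


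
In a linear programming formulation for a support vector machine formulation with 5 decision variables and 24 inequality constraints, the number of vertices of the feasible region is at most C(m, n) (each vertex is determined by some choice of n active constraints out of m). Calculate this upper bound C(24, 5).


Each vertex corresponds to some choice of n active constraints out of m, so the number of vertices is at most C(m, n) = m! / (n!(m-n)!).
m = 24, n = 5
Numerator: 24 * 23 * 22 * 21 * 20
Denominator: 5! = 120
C(24, 5) = 42504


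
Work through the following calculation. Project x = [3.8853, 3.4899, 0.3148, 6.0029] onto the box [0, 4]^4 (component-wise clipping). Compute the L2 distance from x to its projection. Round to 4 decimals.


Project each component onto [0, 4].
clip(3.8853) = 3.8853, clip(3.4899) = 3.4899, clip(0.3148) = 0.3148, clip(6.0029) = 4.0
Projection = [3.8853, 3.4899, 0.3148, 4.0]
Squared diffs: [0.0, 0.0, 0.0, 4.0116]
Distance = sqrt(4.0116) = 2.0029


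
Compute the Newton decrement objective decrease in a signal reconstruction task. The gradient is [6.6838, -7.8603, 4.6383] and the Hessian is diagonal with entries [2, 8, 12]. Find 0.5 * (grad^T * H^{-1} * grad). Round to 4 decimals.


Step 1: H is diagonal, so H^(-1) * g = [3.3419, -0.9825, 0.3865].
Step 2: g^T H^(-1) g = sum_i g_i^2 / H_ii
  = (6.6838)^2/2 + (-7.8603)^2/8 + (4.6383)^2/12
  = 22.3366 + 7.723 + 1.7928 = 31.8524
Step 3: Objective decrease = 0.5 * g^T H^(-1) g = 15.9262


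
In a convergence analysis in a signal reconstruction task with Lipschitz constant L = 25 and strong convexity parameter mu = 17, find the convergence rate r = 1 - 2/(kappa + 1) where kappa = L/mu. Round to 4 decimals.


Step 1: Compute the condition number.
kappa = L/mu = 25/17 = 1.4706
Step 2: Compute the convergence rate.
r = 1 - 2/(kappa + 1) = 1 - 2*mu/(L + mu) = (L - mu)/(L + mu) = 8/42 = 0.1905


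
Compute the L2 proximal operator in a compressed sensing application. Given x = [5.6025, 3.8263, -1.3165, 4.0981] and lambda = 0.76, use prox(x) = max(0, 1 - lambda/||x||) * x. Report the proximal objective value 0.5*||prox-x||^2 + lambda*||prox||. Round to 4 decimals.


Step 1: Compute ||x||.
||x|| = 8.0347
Step 2: Compute scaling factor.
scale = max(0, 1 - 0.76/8.0347) = 0.9054
Step 3: prox(x) = [5.0726, 3.4644, -1.192, 3.7105]
||prox(x)|| = 7.2747
Step 4: Proximal objective.
0.5*||prox-x||^2 = 0.2888
lambda*||prox|| = 5.5288
Total = 5.8176


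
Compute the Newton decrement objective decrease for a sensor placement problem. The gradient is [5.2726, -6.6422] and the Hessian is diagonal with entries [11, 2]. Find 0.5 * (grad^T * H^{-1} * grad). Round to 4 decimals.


Step 1: H is diagonal, so H^(-1) * g = [0.4793, -3.3211].
Step 2: g^T H^(-1) g = sum_i g_i^2 / H_ii
  = (5.2726)^2/11 + (-6.6422)^2/2
  = 2.5273 + 22.0594 = 24.5867
Step 3: Objective decrease = 0.5 * g^T H^(-1) g = 12.2934


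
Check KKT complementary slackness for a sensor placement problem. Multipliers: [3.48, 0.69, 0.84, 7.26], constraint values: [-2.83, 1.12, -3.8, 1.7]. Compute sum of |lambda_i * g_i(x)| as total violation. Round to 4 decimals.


KKT complementary slackness check:
lambda_1 * g_1 = 3.48 * -2.83 = -9.8484
lambda_2 * g_2 = 0.69 * 1.12 = 0.7728
lambda_3 * g_3 = 0.84 * -3.8 = -3.192
lambda_4 * g_4 = 7.26 * 1.7 = 12.342
Total violation = 9.8484 + 0.7728 + 3.192 + 12.342 = 26.1552


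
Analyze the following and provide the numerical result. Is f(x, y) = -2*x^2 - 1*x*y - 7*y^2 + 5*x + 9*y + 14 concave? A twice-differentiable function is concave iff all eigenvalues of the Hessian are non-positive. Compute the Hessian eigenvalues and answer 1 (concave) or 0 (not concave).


The Hessian of f(x,y) = -2*x^2 - 1*x*y - 7*y^2 + 5*x + 9*y + 14 is:
H = [[-4, -1], [-1, -14]]
Trace = -4 - 14 = -18
Determinant = -4*-14 - (-1)^2 = 55
Discriminant = (-18)^2 - 4*55 = 104.0
Eigenvalues: lambda_1 = -14.099, lambda_2 = -3.901
The function is concave.

1


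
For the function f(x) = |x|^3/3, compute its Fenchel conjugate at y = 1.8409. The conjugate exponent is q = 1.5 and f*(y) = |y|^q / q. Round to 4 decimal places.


The conjugate exponent q satisfies 1/p + 1/q = 1.
p = 3, so q = 3/(3 - 1) = 1.5
|y|^q = 1.8409^1.5 = 2.4977
f*(1.8409) = 2.4977 / 1.5 = 1.6652


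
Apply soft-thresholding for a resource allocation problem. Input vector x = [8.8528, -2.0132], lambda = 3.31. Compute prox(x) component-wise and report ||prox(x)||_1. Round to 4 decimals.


Soft-thresholding with lambda = 3.31:
prox(8.8528) = sign(8.8528)*max(|8.8528| - 3.31, 0) = 5.5428
prox(-2.0132) = sign(-2.0132)*max(|-2.0132| - 3.31, 0) = 0.0
prox(x) = [5.5428, 0.0]
||prox(x)||_1 = 5.5428 + 0.0 = 5.5428


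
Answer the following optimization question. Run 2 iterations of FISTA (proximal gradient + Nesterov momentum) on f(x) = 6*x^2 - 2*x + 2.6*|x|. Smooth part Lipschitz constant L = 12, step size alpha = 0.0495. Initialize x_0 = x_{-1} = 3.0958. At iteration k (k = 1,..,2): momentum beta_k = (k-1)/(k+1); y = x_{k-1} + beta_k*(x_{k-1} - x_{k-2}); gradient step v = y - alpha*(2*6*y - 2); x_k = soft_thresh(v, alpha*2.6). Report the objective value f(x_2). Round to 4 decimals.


FISTA on f(x) = 6*x^2 - 2*x + 2.6*|x|
L = 12, alpha = 0.0495
Iteration 1: beta = 0.0, y = 3.0958 + 0.0*(3.0958 - 3.0958) = 3.0958
  grad(y) = 35.1496, v = y - alpha*grad = 1.3559
  prox(v) = soft_thresh(1.3559, 0.1287) = 1.2272
Iteration 2: beta = 0.3333, y = 1.2272 + 0.3333*(1.2272 - 3.0958) = 0.6043
  grad(y) = 5.2519, v = y - alpha*grad = 0.3444
  prox(v) = soft_thresh(0.3444, 0.1287) = 0.2157
f(x_2) = 6*0.2157^2 - 2*0.2157 + 2.6*|0.2157| = 0.4084


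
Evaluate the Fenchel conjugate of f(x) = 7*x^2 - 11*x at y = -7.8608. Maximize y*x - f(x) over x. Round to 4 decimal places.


f*(y) = sup_x {y*x - a*x^2 - b*x} = sup_x {(y-b)*x - a*x^2}
FOC: (y - b) - 2a*x = 0 => x* = (y - b)/(2a)
x* = (-7.8608 + 11)/(2*7) = 0.2242
f*(-7.8608) = (y-b)^2/(4a) = (-7.8608 + 11)^2/(4*7)
= 9.8546/28 = 0.3519


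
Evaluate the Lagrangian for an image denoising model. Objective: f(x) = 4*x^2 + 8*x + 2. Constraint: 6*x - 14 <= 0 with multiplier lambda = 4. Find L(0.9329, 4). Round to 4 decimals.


Step 1: Evaluate f(x).
f(0.9329) = 4*0.9329^2 + 8*0.9329 + 2 = 12.9444
Step 2: Evaluate g(x).
g(0.9329) = 6*0.9329 - 14 = -8.4026
Step 3: Compute Lagrangian.
L = 12.9444 + 4*-8.4026 = -20.666


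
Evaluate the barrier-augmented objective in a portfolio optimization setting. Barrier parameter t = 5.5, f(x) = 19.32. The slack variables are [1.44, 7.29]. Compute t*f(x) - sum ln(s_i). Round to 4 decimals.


Step 1: Compute log-barrier.
ln values: [0.3646, 1.9865]
phi = -(0.3646 + 1.9865) = -2.3511
Step 2: Compute augmented objective.
t*f(x) = 5.5*19.32 = 106.26
Total = 106.26 - 2.3511 = 103.9089


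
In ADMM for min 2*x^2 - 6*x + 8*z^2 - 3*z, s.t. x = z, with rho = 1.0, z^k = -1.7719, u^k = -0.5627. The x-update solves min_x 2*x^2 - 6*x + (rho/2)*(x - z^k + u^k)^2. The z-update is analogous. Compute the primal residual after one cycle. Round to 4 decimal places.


ADMM iteration with rho = 1.0, z^k = -1.7719, u^k = -0.5627
Step 1: x-update.
Minimize 2*x^2 - 6*x + (1.0/2)*(x + 1.7719 - 0.5627)^2
FOC: (2*2 + 1.0)*x = 6 + 1.0*(-1.7719 + 0.5627)
x^{k+1} = 0.9582
Step 2: z-update.
Minimize 8*z^2 - 3*z + (1.0/2)*(0.9582 - z - 0.5627)^2
FOC: (2*8 + 1.0)*z = 3 + 1.0*(0.9582 - 0.5627)
z^{k+1} = 0.1997
Step 3: u-update.
u^{k+1} = -0.5627 + 0.9582 - 0.1997 = 0.1957
Step 4: Primal residual = |0.9582 - 0.1997| = 0.7584


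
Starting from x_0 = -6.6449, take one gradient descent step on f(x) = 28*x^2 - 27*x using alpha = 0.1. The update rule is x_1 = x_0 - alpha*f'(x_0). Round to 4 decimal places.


We compute the gradient at x_0 and apply the update.
f'(x) = 56*x - 27
f'(-6.6449) = 56*-6.6449 - 27 = -399.1144
x_1 = -6.6449 - 0.1*-399.1144 = 33.2665


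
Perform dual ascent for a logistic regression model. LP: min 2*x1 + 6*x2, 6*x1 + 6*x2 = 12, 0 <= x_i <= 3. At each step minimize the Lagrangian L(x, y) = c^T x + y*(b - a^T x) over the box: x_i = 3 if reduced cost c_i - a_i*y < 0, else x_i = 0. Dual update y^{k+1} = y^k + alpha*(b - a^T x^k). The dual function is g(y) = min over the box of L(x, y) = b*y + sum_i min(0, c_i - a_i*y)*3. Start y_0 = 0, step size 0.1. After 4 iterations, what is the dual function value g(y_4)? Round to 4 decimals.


Dual ascent for LP: min 2*x1 + 6*x2, 6*x1 + 6*x2 = 12, 0 <= x_i <= 3
Step 1: y^k = 0.0, reduced costs: (2.0, 6.0)
  x^k = (0.0, 0.0), subgradient = b - a^T x = 12.0
  y^{k+1} = 0.0 + 0.1*12.0 = 1.2
Step 2: y^k = 1.2, reduced costs: (-5.2, -1.2)
  x^k = (3.0, 3.0), subgradient = b - a^T x = -24.0
  y^{k+1} = 1.2 + 0.1*-24.0 = -1.2
Step 3: y^k = -1.2, reduced costs: (9.2, 13.2)
  x^k = (0.0, 0.0), subgradient = b - a^T x = 12.0
  y^{k+1} = -1.2 + 0.1*12.0 = 0.0
Step 4: y^k = 0.0, reduced costs: (2.0, 6.0)
  x^k = (0.0, 0.0), subgradient = b - a^T x = 12.0
  y^{k+1} = 0.0 + 0.1*12.0 = 1.2
Dual objective at y_4 = 1.2: reduced costs (-5.2, -1.2), box minimizer x = (3.0, 3.0)
g(y_4) = b*y + (c1 - a1*y)*x1 + (c2 - a2*y)*x2 = 12*1.2 + (-5.2)*3.0 + (-1.2)*3.0 = 14.4 - 15.6 - 3.6 = -4.8


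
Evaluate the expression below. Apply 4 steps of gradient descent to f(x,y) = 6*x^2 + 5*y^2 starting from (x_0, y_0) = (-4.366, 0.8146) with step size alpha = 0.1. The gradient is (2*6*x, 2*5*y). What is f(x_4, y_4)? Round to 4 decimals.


Gradient descent on f(x,y) = 6*x^2 + 5*y^2.
Starting point: (-4.366, 0.8146), alpha = 0.1
Step 1: grad_x = 2*6*-4.366 = -52.392, grad_y = 2*5*0.8146 = 8.146
  x_1 = -4.366 - 0.1*-52.392 = 0.8732
  y_1 = 0.8146 - 0.1*8.146 = -0.0
Step 2: grad_x = 2*6*0.8732 = 10.4784, grad_y = 2*5*-0.0 = -0.0
  x_2 = 0.8732 - 0.1*10.4784 = -0.1746
  y_2 = -0.0 - 0.1*-0.0 = 0.0
Step 3: grad_x = 2*6*-0.1746 = -2.0957, grad_y = 2*5*0.0 = 0.0
  x_3 = -0.1746 - 0.1*-2.0957 = 0.0349
  y_3 = 0.0 - 0.1*0.0 = 0.0
Step 4: grad_x = 2*6*0.0349 = 0.4191, grad_y = 2*5*0.0 = 0.0
  x_4 = 0.0349 - 0.1*0.4191 = -0.007
  y_4 = 0.0 - 0.1*0.0 = 0.0
f(-0.007, 0.0) = 6*(-0.007)^2 + 5*0.0^2 = 0.0003


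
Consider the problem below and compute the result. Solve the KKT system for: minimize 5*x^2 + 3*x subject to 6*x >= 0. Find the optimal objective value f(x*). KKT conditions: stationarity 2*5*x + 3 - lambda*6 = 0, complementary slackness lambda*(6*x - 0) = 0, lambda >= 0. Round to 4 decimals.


Step 1: Try lambda = 0 (constraint inactive).
x_unc = -3/(2*5) = -0.3
Check: 6*-0.3 = -1.8 < 0 -- violated!
Step 2: Constraint must be active: 6*x = 0
x* = 0/6 = 0.0
lambda = (2*5*0.0 + 3)/6 = 0.5
Step 3: Compute optimal value.
f(x*) = 5*0.0^2 + 3*0.0 = 0.0


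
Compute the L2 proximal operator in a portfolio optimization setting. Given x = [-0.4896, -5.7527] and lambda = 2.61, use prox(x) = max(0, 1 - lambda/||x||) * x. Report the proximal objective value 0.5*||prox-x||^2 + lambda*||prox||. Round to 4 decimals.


Step 1: Compute ||x||.
||x|| = 5.7735
Step 2: Compute scaling factor.
scale = max(0, 1 - 2.61/5.7735) = 0.5479
Step 3: prox(x) = [-0.2683, -3.1521]
||prox(x)|| = 3.1635
Step 4: Proximal objective.
0.5*||prox-x||^2 = 3.4061
lambda*||prox|| = 8.2567
Total = 11.6628


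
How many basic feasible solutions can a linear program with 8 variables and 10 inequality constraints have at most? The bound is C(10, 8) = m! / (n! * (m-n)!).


Each vertex corresponds to some choice of n active constraints out of m, so the number of vertices is at most C(m, n) = m! / (n!(m-n)!).
m = 10, n = 8
Numerator: 10 * 9 * 8 * 7 * 6 * 5 * 4 * 3
Denominator: 8! = 40320
C(10, 8) = 45


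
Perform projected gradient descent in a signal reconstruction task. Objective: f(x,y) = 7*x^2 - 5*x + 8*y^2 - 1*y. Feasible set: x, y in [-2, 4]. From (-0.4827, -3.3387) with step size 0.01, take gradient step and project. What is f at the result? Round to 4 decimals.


Step 1: Compute gradient at (-0.4827, -3.3387).
grad_x = 2*7*-0.4827 - 5 = -11.7578
grad_y = 2*8*-3.3387 - 1 = -54.4192
Step 2: Gradient step.
x_raw = -0.4827 - 0.01*-11.7578 = -0.3651
y_raw = -3.3387 - 0.01*-54.4192 = -2.7945
Step 3: Project onto [-2, 4].
x_proj = clip(-0.3651) = -0.3651
y_proj = clip(-2.7945) = -2.0
Step 4: Evaluate f.
f(-0.3651, -2.0) = 36.7588


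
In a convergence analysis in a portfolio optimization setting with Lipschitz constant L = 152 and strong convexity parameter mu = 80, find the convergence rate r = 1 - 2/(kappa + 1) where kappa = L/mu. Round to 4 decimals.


Step 1: Compute the condition number.
kappa = L/mu = 152/80 = 1.9
Step 2: Compute the convergence rate.
r = 1 - 2/(kappa + 1) = 1 - 2*mu/(L + mu) = (L - mu)/(L + mu) = 72/232 = 0.3103


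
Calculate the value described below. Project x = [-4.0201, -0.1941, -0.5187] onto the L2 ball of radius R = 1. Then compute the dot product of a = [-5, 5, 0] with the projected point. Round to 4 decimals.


Step 1: Compute ||x|| (intermediates to 6 decimals).
||x|| = sqrt((-4.0201)^2 + (-0.1941)^2 + (-0.5187)^2) = 4.05807
Step 2: Project.
Since ||x|| > R, scale = R/||x|| = 1/4.05807 = 0.246423, proj(x) = scale * x
proj(x) = [-0.990645, -0.047831, -0.12782]
Step 3: Dot product.
a^T * proj(x) = -5*(-0.990645) + 5*(-0.047831) + 0*(-0.12782) = 4.7141


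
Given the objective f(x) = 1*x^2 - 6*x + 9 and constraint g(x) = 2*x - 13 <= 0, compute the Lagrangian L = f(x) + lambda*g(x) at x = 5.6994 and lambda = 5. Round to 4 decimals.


Step 1: Evaluate f(x).
f(5.6994) = 1*5.6994^2 - 6*5.6994 + 9 = 7.2868
Step 2: Evaluate g(x).
g(5.6994) = 2*5.6994 - 13 = -1.6012
Step 3: Compute Lagrangian.
L = 7.2868 + 5*-1.6012 = -0.7192


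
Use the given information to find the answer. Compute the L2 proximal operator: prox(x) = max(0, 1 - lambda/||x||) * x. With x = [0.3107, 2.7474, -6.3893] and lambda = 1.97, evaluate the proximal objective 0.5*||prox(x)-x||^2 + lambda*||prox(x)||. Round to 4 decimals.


Step 1: Compute ||x||.
||x|| = 6.9619
Step 2: Compute scaling factor.
scale = max(0, 1 - 1.97/6.9619) = 0.717
Step 3: prox(x) = [0.2228, 1.97, -4.5813]
||prox(x)|| = 4.9919
Step 4: Proximal objective.
0.5*||prox-x||^2 = 1.9405
lambda*||prox|| = 9.834
Total = 11.7745


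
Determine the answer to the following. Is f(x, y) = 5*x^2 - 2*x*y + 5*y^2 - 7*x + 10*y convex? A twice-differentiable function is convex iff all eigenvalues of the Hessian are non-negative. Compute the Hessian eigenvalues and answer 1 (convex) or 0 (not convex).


The Hessian of f(x,y) = 5*x^2 - 2*x*y + 5*y^2 - 7*x + 10*y is:
H = [[10, -2], [-2, 10]]
Trace = 10 + 10 = 20
Determinant = 10*10 - (-2)^2 = 96
Discriminant = (20)^2 - 4*96 = 16.0
Eigenvalues: lambda_1 = 8.0, lambda_2 = 12.0
The function is convex.

1


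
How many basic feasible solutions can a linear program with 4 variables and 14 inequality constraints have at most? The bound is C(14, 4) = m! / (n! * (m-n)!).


Each vertex corresponds to some choice of n active constraints out of m, so the number of vertices is at most C(m, n) = m! / (n!(m-n)!).
m = 14, n = 4
Numerator: 14 * 13 * 12 * 11
Denominator: 4! = 24
C(14, 4) = 1001


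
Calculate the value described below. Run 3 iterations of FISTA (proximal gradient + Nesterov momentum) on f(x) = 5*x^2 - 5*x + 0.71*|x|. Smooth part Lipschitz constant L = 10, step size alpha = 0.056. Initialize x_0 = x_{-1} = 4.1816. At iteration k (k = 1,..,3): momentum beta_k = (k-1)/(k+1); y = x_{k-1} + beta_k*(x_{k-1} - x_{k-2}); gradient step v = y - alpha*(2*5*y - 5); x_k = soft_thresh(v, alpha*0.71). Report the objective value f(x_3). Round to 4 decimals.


FISTA on f(x) = 5*x^2 - 5*x + 0.71*|x|
L = 10, alpha = 0.056
Iteration 1: beta = 0.0, y = 4.1816 + 0.0*(4.1816 - 4.1816) = 4.1816
  grad(y) = 36.816, v = y - alpha*grad = 2.1199
  prox(v) = soft_thresh(2.1199, 0.0398) = 2.0801
Iteration 2: beta = 0.3333, y = 2.0801 + 0.3333*(2.0801 - 4.1816) = 1.3797
  grad(y) = 8.7966, v = y - alpha*grad = 0.887
  prox(v) = soft_thresh(0.887, 0.0398) = 0.8473
Iteration 3: beta = 0.5, y = 0.8473 + 0.5*(0.8473 - 2.0801) = 0.2309
  grad(y) = -2.6914, v = y - alpha*grad = 0.3816
  prox(v) = soft_thresh(0.3816, 0.0398) = 0.3418
f(x_3) = 5*0.3418^2 - 5*0.3418 + 0.71*|0.3418| = -0.8822


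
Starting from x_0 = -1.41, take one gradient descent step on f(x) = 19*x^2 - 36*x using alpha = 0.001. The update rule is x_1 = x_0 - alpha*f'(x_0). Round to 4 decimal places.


We compute the gradient at x_0 and apply the update.
f'(x) = 38*x - 36
f'(-1.41) = 38*-1.41 - 36 = -89.58
x_1 = -1.41 - 0.001*-89.58 = -1.3204


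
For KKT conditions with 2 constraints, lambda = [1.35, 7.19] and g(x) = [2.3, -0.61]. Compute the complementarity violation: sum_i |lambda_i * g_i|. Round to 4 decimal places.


KKT complementary slackness check:
lambda_1 * g_1 = 1.35 * 2.3 = 3.105
lambda_2 * g_2 = 7.19 * -0.61 = -4.3859
Total violation = 3.105 + 4.3859 = 7.4909


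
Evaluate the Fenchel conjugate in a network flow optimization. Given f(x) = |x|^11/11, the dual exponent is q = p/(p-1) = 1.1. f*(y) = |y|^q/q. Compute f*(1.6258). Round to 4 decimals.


The conjugate exponent q satisfies 1/p + 1/q = 1.
p = 11, so q = 11/(11 - 1) = 1.1
|y|^q = 1.6258^1.1 = 1.7068
f*(1.6258) = 1.7068 / 1.1 = 1.5516


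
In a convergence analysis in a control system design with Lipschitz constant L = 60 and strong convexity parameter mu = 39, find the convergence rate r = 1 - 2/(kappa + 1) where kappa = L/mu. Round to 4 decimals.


Step 1: Compute the condition number.
kappa = L/mu = 60/39 = 1.5385
Step 2: Compute the convergence rate.
r = 1 - 2/(kappa + 1) = 1 - 2*mu/(L + mu) = (L - mu)/(L + mu) = 21/99 = 0.2121


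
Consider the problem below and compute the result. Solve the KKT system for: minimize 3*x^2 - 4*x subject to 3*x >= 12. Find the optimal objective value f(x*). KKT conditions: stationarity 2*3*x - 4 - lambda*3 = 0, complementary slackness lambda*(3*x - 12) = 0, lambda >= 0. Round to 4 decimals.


Step 1: Try lambda = 0 (constraint inactive).
x_unc = 4/(2*3) = 0.6667
Check: 3*0.6667 = 2.0001 < 12 -- violated!
Step 2: Constraint must be active: 3*x = 12
x* = 12/3 = 4.0
lambda = (2*3*4.0 - 4)/3 = 6.6667
Step 3: Compute optimal value.
f(x*) = 3*4.0^2 - 4*4.0 = 32.0


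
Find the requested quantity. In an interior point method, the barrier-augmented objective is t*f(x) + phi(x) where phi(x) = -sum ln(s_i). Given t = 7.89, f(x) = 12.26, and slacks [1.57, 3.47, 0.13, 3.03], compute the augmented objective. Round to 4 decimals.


Step 1: Compute log-barrier.
ln values: [0.4511, 1.2442, -2.0402, 1.1086]
phi = -(0.4511 + 1.2442 - 2.0402 + 1.1086) = -0.7636
Step 2: Compute augmented objective.
t*f(x) = 7.89*12.26 = 96.7314
Total = 96.7314 - 0.7636 = 95.9678


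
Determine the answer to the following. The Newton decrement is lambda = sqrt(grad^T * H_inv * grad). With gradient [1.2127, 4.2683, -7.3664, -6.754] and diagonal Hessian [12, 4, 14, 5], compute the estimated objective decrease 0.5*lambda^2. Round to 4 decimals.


Step 1: H is diagonal, so H^(-1) * g = [0.1011, 1.0671, -0.5262, -1.3508].
Step 2: g^T H^(-1) g = sum_i g_i^2 / H_ii
  = (1.2127)^2/12 + (4.2683)^2/4 + (-7.3664)^2/14 + (-6.754)^2/5
  = 0.1226 + 4.5546 + 3.876 + 9.1233 = 17.6764
Step 3: Objective decrease = 0.5 * g^T H^(-1) g = 8.8382


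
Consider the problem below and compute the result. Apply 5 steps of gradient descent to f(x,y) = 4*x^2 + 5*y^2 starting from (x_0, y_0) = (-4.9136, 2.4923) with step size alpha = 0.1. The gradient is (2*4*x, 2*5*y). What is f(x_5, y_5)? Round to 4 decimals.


Gradient descent on f(x,y) = 4*x^2 + 5*y^2.
Starting point: (-4.9136, 2.4923), alpha = 0.1
Step 1: grad_x = 2*4*-4.9136 = -39.3088, grad_y = 2*5*2.4923 = 24.923
  x_1 = -4.9136 - 0.1*-39.3088 = -0.9827
  y_1 = 2.4923 - 0.1*24.923 = 0.0
Step 2: grad_x = 2*4*-0.9827 = -7.8618, grad_y = 2*5*0.0 = 0.0
  x_2 = -0.9827 - 0.1*-7.8618 = -0.1965
  y_2 = 0.0 - 0.1*0.0 = 0.0
Step 3: grad_x = 2*4*-0.1965 = -1.5724, grad_y = 2*5*0.0 = 0.0
  x_3 = -0.1965 - 0.1*-1.5724 = -0.0393
  y_3 = 0.0 - 0.1*0.0 = 0.0
Step 4: grad_x = 2*4*-0.0393 = -0.3145, grad_y = 2*5*0.0 = 0.0
  x_4 = -0.0393 - 0.1*-0.3145 = -0.0079
  y_4 = 0.0 - 0.1*0.0 = 0.0
Step 5: grad_x = 2*4*-0.0079 = -0.0629, grad_y = 2*5*0.0 = 0.0
  x_5 = -0.0079 - 0.1*-0.0629 = -0.0016
  y_5 = 0.0 - 0.1*0.0 = 0.0
f(-0.0016, 0.0) = 4*(-0.0016)^2 + 5*0.0^2 = 0.0


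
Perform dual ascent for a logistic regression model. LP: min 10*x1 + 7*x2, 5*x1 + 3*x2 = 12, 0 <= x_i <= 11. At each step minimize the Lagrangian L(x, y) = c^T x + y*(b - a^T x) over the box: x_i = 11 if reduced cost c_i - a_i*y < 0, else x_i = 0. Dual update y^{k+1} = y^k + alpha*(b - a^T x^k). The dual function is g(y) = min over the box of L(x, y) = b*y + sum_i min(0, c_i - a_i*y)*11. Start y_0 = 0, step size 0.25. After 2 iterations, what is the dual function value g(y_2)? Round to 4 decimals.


Dual ascent for LP: min 10*x1 + 7*x2, 5*x1 + 3*x2 = 12, 0 <= x_i <= 11
Step 1: y^k = 0.0, reduced costs: (10.0, 7.0)
  x^k = (0.0, 0.0), subgradient = b - a^T x = 12.0
  y^{k+1} = 0.0 + 0.25*12.0 = 3.0
Step 2: y^k = 3.0, reduced costs: (-5.0, -2.0)
  x^k = (11.0, 11.0), subgradient = b - a^T x = -76.0
  y^{k+1} = 3.0 + 0.25*-76.0 = -16.0
Dual objective at y_2 = -16.0: reduced costs (90.0, 55.0), box minimizer x = (0.0, 0.0)
g(y_2) = b*y + (c1 - a1*y)*x1 + (c2 - a2*y)*x2 = 12*(-16.0) + 90.0*0.0 + 55.0*0.0 = -192.0 + 0.0 + 0.0 = -192.0


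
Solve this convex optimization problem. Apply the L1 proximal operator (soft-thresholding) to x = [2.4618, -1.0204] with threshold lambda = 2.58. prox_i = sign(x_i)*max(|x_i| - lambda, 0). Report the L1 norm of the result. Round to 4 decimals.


Soft-thresholding with lambda = 2.58:
prox(2.4618) = sign(2.4618)*max(|2.4618| - 2.58, 0) = 0.0
prox(-1.0204) = sign(-1.0204)*max(|-1.0204| - 2.58, 0) = 0.0
prox(x) = [0.0, 0.0]
||prox(x)||_1 = 0.0 + 0.0 = 0.0


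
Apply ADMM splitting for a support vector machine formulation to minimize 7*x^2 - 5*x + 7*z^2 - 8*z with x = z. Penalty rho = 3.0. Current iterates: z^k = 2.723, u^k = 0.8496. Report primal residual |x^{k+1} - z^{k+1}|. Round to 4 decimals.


ADMM iteration with rho = 3.0, z^k = 2.723, u^k = 0.8496
Step 1: x-update.
Minimize 7*x^2 - 5*x + (3.0/2)*(x - 2.723 + 0.8496)^2
FOC: (2*7 + 3.0)*x = 5 + 3.0*(2.723 - 0.8496)
x^{k+1} = 0.6247
Step 2: z-update.
Minimize 7*z^2 - 8*z + (3.0/2)*(0.6247 - z + 0.8496)^2
FOC: (2*7 + 3.0)*z = 8 + 3.0*(0.6247 + 0.8496)
z^{k+1} = 0.7308
Step 3: u-update.
u^{k+1} = 0.8496 + 0.6247 - 0.7308 = 0.7436
Step 4: Primal residual = |0.6247 - 0.7308| = 0.106


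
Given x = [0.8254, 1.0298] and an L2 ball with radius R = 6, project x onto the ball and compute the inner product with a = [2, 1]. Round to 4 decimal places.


Step 1: Compute ||x|| (intermediates to 6 decimals).
||x|| = sqrt(0.8254^2 + 1.0298^2) = 1.319763
Step 2: Project.
Since ||x|| <= R, proj = x (no scaling needed).
proj(x) = [0.8254, 1.0298]
Step 3: Dot product.
a^T * proj(x) = 2*0.8254 + 1*1.0298 = 2.6806


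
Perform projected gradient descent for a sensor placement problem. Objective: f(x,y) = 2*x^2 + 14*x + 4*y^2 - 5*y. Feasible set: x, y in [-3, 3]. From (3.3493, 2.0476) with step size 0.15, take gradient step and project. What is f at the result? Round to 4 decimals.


Step 1: Compute gradient at (3.3493, 2.0476).
grad_x = 2*2*3.3493 + 14 = 27.3972
grad_y = 2*4*2.0476 - 5 = 11.3808
Step 2: Gradient step.
x_raw = 3.3493 - 0.15*27.3972 = -0.7603
y_raw = 2.0476 - 0.15*11.3808 = 0.3405
Step 3: Project onto [-3, 3].
x_proj = clip(-0.7603) = -0.7603
y_proj = clip(0.3405) = 0.3405
Step 4: Evaluate f.
f(-0.7603, 0.3405) = -10.7266


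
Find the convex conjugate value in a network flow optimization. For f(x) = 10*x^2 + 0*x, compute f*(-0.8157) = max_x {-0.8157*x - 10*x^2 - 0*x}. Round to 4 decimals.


f*(y) = sup_x {y*x - a*x^2 - b*x} = sup_x {(y-b)*x - a*x^2}
FOC: (y - b) - 2a*x = 0 => x* = (y - b)/(2a)
x* = (-0.8157 - 0)/(2*10) = -0.0408
f*(-0.8157) = (y-b)^2/(4a) = (-0.8157 - 0)^2/(4*10)
= 0.6654/40 = 0.0166


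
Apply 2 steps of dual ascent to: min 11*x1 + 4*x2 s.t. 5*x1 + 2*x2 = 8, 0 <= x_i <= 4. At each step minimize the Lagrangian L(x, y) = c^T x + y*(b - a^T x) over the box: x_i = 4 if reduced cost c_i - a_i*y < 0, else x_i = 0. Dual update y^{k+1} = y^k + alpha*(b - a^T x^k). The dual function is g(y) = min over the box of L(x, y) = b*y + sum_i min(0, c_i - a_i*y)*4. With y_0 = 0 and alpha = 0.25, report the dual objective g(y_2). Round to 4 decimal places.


Dual ascent for LP: min 11*x1 + 4*x2, 5*x1 + 2*x2 = 8, 0 <= x_i <= 4
Step 1: y^k = 0.0, reduced costs: (11.0, 4.0)
  x^k = (0.0, 0.0), subgradient = b - a^T x = 8.0
  y^{k+1} = 0.0 + 0.25*8.0 = 2.0
Step 2: y^k = 2.0, reduced costs: (1.0, 0.0)
  x^k = (0.0, 0.0), subgradient = b - a^T x = 8.0
  y^{k+1} = 2.0 + 0.25*8.0 = 4.0
Dual objective at y_2 = 4.0: reduced costs (-9.0, -4.0), box minimizer x = (4.0, 4.0)
g(y_2) = b*y + (c1 - a1*y)*x1 + (c2 - a2*y)*x2 = 8*4.0 + (-9.0)*4.0 + (-4.0)*4.0 = 32.0 - 36.0 - 16.0 = -20.0


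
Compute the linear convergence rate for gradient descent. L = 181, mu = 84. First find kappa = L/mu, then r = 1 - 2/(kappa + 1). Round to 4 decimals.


Step 1: Compute the condition number.
kappa = L/mu = 181/84 = 2.1548
Step 2: Compute the convergence rate.
r = 1 - 2/(kappa + 1) = 1 - 2*mu/(L + mu) = (L - mu)/(L + mu) = 97/265 = 0.366


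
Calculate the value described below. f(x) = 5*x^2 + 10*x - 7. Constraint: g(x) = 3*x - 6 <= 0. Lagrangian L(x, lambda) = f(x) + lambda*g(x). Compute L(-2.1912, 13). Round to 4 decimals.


Step 1: Evaluate f(x).
f(-2.1912) = 5*(-2.1912)^2 + 10*(-2.1912) - 7 = -4.9052
Step 2: Evaluate g(x).
g(-2.1912) = 3*-2.1912 - 6 = -12.5736
Step 3: Compute Lagrangian.
L = -4.9052 + 13*-12.5736 = -168.362


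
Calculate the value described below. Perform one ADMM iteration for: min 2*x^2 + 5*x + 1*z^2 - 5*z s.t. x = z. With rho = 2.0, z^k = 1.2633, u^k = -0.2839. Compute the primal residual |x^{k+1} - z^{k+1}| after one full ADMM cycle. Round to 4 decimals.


ADMM iteration with rho = 2.0, z^k = 1.2633, u^k = -0.2839
Step 1: x-update.
Minimize 2*x^2 + 5*x + (2.0/2)*(x - 1.2633 - 0.2839)^2
FOC: (2*2 + 2.0)*x = -5 + 2.0*(1.2633 + 0.2839)
x^{k+1} = -0.3176
Step 2: z-update.
Minimize 1*z^2 - 5*z + (2.0/2)*(-0.3176 - z - 0.2839)^2
FOC: (2*1 + 2.0)*z = 5 + 2.0*(-0.3176 - 0.2839)
z^{k+1} = 0.9493
Step 3: u-update.
u^{k+1} = -0.2839 - 0.3176 - 0.9493 = -1.5508
Step 4: Primal residual = |-0.3176 - 0.9493| = 1.2669


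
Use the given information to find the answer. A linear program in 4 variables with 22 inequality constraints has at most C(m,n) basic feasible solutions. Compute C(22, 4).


Each vertex corresponds to some choice of n active constraints out of m, so the number of vertices is at most C(m, n) = m! / (n!(m-n)!).
m = 22, n = 4
Numerator: 22 * 21 * 20 * 19
Denominator: 4! = 24
C(22, 4) = 7315


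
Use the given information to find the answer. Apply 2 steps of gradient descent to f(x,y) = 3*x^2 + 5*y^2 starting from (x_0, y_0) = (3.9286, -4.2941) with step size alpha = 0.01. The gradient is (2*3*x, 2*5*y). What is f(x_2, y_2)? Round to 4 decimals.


Gradient descent on f(x,y) = 3*x^2 + 5*y^2.
Starting point: (3.9286, -4.2941), alpha = 0.01
Step 1: grad_x = 2*3*3.9286 = 23.5716, grad_y = 2*5*-4.2941 = -42.941
  x_1 = 3.9286 - 0.01*23.5716 = 3.6929
  y_1 = -4.2941 - 0.01*-42.941 = -3.8647
Step 2: grad_x = 2*3*3.6929 = 22.1573, grad_y = 2*5*-3.8647 = -38.6469
  x_2 = 3.6929 - 0.01*22.1573 = 3.4713
  y_2 = -3.8647 - 0.01*-38.6469 = -3.4782
f(3.4713, -3.4782) = 3*3.4713^2 + 5*(-3.4782)^2 = 96.6401


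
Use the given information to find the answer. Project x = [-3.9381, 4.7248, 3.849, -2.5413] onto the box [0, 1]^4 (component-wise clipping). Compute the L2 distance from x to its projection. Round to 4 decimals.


Project each component onto [0, 1].
clip(-3.9381) = 0.0, clip(4.7248) = 1.0, clip(3.849) = 1.0, clip(-2.5413) = 0.0
Projection = [0.0, 1.0, 1.0, 0.0]
Squared diffs: [15.5086, 13.8741, 8.1168, 6.4582]
Distance = sqrt(43.9577) = 6.6301


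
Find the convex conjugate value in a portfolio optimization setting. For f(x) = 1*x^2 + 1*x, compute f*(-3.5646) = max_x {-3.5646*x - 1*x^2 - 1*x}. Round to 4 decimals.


f*(y) = sup_x {y*x - a*x^2 - b*x} = sup_x {(y-b)*x - a*x^2}
FOC: (y - b) - 2a*x = 0 => x* = (y - b)/(2a)
x* = (-3.5646 - 1)/(2*1) = -2.2823
f*(-3.5646) = (y-b)^2/(4a) = (-3.5646 - 1)^2/(4*1)
= 20.8356/4 = 5.2089


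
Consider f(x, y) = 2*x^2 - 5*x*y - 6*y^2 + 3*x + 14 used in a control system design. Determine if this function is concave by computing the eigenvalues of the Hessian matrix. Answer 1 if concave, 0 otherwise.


The Hessian of f(x,y) = 2*x^2 - 5*x*y - 6*y^2 + 3*x + 14 is:
H = [[4, -5], [-5, -12]]
Trace = 4 - 12 = -8
Determinant = 4*-12 - (-5)^2 = -73
Discriminant = (-8)^2 - 4*-73 = 356.0
Eigenvalues: lambda_1 = -13.434, lambda_2 = 5.434
The function is not concave.

0


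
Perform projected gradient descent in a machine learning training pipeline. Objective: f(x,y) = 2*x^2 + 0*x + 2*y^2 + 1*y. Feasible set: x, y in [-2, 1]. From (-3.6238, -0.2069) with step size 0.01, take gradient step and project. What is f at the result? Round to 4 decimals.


Step 1: Compute gradient at (-3.6238, -0.2069).
grad_x = 2*2*-3.6238 + 0 = -14.4952
grad_y = 2*2*-0.2069 + 1 = 0.1724
Step 2: Gradient step.
x_raw = -3.6238 - 0.01*-14.4952 = -3.4788
y_raw = -0.2069 - 0.01*0.1724 = -0.2086
Step 3: Project onto [-2, 1].
x_proj = clip(-3.4788) = -2.0
y_proj = clip(-0.2086) = -0.2086
Step 4: Evaluate f.
f(-2.0, -0.2086) = 7.8784


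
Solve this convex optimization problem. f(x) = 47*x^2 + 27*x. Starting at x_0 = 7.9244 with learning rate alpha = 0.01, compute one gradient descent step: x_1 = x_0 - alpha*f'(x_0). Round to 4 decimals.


We compute the gradient at x_0 and apply the update.
f'(x) = 94*x + 27
f'(7.9244) = 94*7.9244 + 27 = 771.8936
x_1 = 7.9244 - 0.01*771.8936 = 0.2055


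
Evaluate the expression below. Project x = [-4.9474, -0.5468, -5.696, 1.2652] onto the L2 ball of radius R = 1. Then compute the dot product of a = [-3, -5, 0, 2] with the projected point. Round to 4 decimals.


Step 1: Compute ||x|| (intermediates to 6 decimals).
||x|| = sqrt((-4.9474)^2 + (-0.5468)^2 + (-5.696)^2 + 1.2652^2) = 7.669479
Step 2: Project.
Since ||x|| > R, scale = R/||x|| = 1/7.669479 = 0.130387, proj(x) = scale * x
proj(x) = [-0.645077, -0.071296, -0.742684, 0.164966]
Step 3: Dot product.
a^T * proj(x) = -3*(-0.645077) - 5*(-0.071296) + 0*(-0.742684) + 2*0.164966 = 2.6216


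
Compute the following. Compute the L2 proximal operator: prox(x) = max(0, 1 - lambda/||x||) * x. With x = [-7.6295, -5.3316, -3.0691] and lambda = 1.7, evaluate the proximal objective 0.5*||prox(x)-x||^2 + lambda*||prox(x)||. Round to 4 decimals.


Step 1: Compute ||x||.
||x|| = 9.8007
Step 2: Compute scaling factor.
scale = max(0, 1 - 1.7/9.8007) = 0.8265
Step 3: prox(x) = [-6.3061, -4.4068, -2.5367]
||prox(x)|| = 8.1007
Step 4: Proximal objective.
0.5*||prox-x||^2 = 1.445
lambda*||prox|| = 13.7712
Total = 15.2163


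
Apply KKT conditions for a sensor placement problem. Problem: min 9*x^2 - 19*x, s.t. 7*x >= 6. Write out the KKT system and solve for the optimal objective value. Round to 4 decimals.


Step 1: Try lambda = 0 (constraint inactive).
Stationarity: 2*9*x - 19 = 0
x* = 19/(2*9) = 19/18 = 1.0556 (rounded; the exact value 19/18 is used below)
Check constraint: 7*1.0556 = 7.3892 >= 6 -- satisfied.
Step 2: Compute optimal value.
f(x*) = 9*(19/18)^2 - 19*(19/18) = -10.0278
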